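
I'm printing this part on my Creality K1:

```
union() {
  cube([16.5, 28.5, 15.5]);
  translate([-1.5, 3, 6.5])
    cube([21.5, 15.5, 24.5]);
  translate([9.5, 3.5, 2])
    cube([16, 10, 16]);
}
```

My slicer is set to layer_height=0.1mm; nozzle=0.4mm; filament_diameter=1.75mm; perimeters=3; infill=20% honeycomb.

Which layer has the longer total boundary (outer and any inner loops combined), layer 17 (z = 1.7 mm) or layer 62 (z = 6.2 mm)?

layer 62 (z = 6.2 mm)

Layer 17 (z = 1.7): the 16.5×28.5 cube contributes its full rectangle (perimeter 90.00 mm); the cube at (-1.5, 3) is absent (z outside [6.5, 31]); the cube at (9.5, 3.5) is absent (z outside [2, 18]); Merging all regions: only the 16.5×28.5 cube is present, so the union is just that shape — boundary = 90.00 mm. So its perimeter = 90.00 mm. Layer 62 (z = 6.2): the cube (footprint 16.5×28.5) is included at this height (perimeter 90.00 mm); the cube at (-1.5, 3) does not reach this height (z outside [6.5, 31]); the 16×10 cube at (9.5, 3.5) contributes its full rectangle (perimeter 52.00 mm); Merging all regions: the regions partially overlap (shared area 70.00 mm²), so the edge portions inside another operand are dropped and the merged outline is re-measured after clipping — boundary = 108.00 mm. So its perimeter = 108.00 mm. Layer 62 is larger (108.00 vs 90.00 mm).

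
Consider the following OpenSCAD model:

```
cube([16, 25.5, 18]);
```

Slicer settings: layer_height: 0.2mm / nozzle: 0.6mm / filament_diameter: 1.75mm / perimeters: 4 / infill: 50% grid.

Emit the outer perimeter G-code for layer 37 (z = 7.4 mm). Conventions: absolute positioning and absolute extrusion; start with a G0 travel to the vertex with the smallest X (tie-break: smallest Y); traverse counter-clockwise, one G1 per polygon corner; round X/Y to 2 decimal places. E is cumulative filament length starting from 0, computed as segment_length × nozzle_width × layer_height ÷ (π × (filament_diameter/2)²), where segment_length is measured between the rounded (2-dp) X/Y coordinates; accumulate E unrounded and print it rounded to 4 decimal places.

G0 X0.00 Y0.00 Z7.40
G1 X16.00 Y0.00 E0.7982
G1 X16.00 Y25.50 E2.0704
G1 X0.00 Y25.50 E2.8687
G1 X0.00 Y0.00 E4.1409

At z = 7.4 mm: the 16×25.5 cube contributes its full rectangle. The outline is a single polygon with 4 vertices. Extrusion per mm of travel: 0.6 × 0.2 / (π × 0.875²) = 0.049890. Accumulating E over each segment gives final E = 4.1409.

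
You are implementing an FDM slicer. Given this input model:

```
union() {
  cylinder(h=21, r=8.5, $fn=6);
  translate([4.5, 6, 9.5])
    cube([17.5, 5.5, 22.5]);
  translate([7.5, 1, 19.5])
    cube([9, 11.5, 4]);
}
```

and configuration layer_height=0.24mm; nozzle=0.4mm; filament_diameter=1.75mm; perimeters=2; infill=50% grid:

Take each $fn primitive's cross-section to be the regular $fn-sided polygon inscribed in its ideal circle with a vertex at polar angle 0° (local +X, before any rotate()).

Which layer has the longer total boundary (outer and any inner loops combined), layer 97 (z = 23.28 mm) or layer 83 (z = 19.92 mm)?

Layer 97 (z = 23.28): the cylinder is not intersected at this z (z outside [0, 21]); the 17.5×5.5 cube at (4.5, 6) contributes its full rectangle (perimeter 46.00 mm); the cube at (7.5, 1) (footprint 9×11.5) is included at this height (perimeter 41.00 mm); Merging all regions: the regions partially overlap (shared area 49.50 mm²), so the edge portions inside another operand are dropped and the merged outline is re-measured after clipping — boundary = 58.00 mm. So its perimeter = 58.00 mm. Layer 83 (z = 19.92): the r=8.5 cylinder contributes a regular 6-gon of circumradius 8.5 (perimeter = 2·6·8.500·sin(180°/6) = 51.00 mm); the 17.5×5.5 cube at (4.5, 6) contributes its full rectangle (perimeter 46.00 mm); the cube at (7.5, 1) (footprint 9×11.5) is included at this height (perimeter 41.00 mm); Taking the union: the regions partially overlap (shared area 49.90 mm²), so the edge portions inside another operand are dropped and the merged outline is re-measured after clipping — boundary (outer + 1 inner loop) = 104.46 mm. So its perimeter = 104.46 mm. Layer 83 is larger (104.46 vs 58.00 mm).

layer 83 (z = 19.92 mm)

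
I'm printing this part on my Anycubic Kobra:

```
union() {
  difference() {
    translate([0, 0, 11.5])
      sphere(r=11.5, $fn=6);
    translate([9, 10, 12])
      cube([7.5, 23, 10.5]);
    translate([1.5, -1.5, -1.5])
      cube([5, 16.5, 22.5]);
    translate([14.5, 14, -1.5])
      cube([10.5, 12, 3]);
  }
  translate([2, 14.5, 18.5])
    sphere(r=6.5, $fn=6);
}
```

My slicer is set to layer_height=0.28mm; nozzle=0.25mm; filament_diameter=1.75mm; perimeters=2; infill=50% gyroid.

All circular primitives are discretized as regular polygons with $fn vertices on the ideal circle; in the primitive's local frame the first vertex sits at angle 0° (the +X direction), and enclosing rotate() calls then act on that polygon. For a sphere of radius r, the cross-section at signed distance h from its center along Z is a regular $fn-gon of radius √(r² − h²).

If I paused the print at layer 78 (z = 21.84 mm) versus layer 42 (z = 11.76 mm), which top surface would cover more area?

layer 42 (z = 11.76 mm)

Layer 78 (z = 21.84): the r=11.5 sphere contributes a regular 6-gon of circumradius √(11.5²−10.34²) = 5.033 (area = (6/2)·5.033²·sin(360°/6) = 65.82 mm²); the 7.5×23 cube at (9, 10) contributes its full rectangle (area 172.50 mm²); the cube at (1.5, -1.5) is absent (z outside [-1.5, 21]); the cube at (14.5, 14) is not intersected at this z (z outside [-1.5, 1.5]); Taking the first minus the rest: starting from the r=11.5 sphere (65.82 mm²), the 7.5×23 cube at (9, 10) misses the remaining region (no effect) — area = 65.82 mm²; the sphere at (2, 14.5): section is a regular 6-gon, circumradius = √(r²−h²) = √(6.5²−3.34²) = 5.576 (area = (6/2)·5.576²·sin(360°/6) = 80.79 mm²); Combining (union): the 2 present regions are separate (no shared area or edge), so areas and boundary lengths simply add and each stays a separate island — area = 146.61 mm². So its area = 146.61 mm². Layer 42 (z = 11.76): the sphere: section is a regular 6-gon, circumradius = √(r²−h²) = √(11.5²−0.26²) = 11.497 (area = (6/2)·11.497²·sin(360°/6) = 343.42 mm²); the cube at (9, 10) is absent (z outside [12, 22.5]); the cube at (1.5, -1.5) (footprint 5×16.5) is included at this height (area 82.50 mm²); the cube at (14.5, 14) is not intersected at this z (z outside [-1.5, 1.5]); Taking the first minus the rest: starting from the r=11.5 sphere (343.42 mm²), the 5×16.5 cube at (1.5, -1.5) partially overlaps it — only the 56.79 mm² overlap (of its 82.50 mm²) is removed, clipping the outline — area = 286.63 mm²; the sphere at (2, 14.5) is absent (|z−center|=6.740 > r=6.5); Taking the union: only the result so far is present, so the union is just that shape — area = 286.63 mm². So its area = 286.63 mm². Layer 42 is larger (286.63 vs 146.61 mm²).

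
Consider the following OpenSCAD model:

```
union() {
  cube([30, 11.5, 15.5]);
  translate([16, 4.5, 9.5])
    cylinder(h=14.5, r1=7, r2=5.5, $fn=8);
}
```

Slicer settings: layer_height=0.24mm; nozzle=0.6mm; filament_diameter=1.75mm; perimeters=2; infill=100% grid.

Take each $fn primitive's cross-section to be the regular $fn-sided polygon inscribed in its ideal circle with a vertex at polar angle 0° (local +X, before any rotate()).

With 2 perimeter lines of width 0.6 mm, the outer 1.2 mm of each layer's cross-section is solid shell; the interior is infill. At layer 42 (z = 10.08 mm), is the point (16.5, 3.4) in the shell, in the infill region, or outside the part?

At z = 10.08 mm: the cube is present — its section is the full 30×11.5 rectangle; the cone at (16, 4.5): at t=0.040 of its height the radius interpolates to r₁+(r₂−r₁)t = 6.940, giving a regular 8-gon of that circumradius; Merging all regions: the regions partially overlap (shared area 122.19 mm²), so overlapping operands fuse into one piece — 1 connected region. Overall, the cross-section is a single solid region. The nearest boundary edge runs (20.91, -0.41)→(16.00, -2.44); distance from the point to it = 5.20 mm. The point is inside the cross-section and 5.20 mm from the nearest boundary — more than the 1.2 mm shell width (2 × 0.6), so it's in the infill interior.

infill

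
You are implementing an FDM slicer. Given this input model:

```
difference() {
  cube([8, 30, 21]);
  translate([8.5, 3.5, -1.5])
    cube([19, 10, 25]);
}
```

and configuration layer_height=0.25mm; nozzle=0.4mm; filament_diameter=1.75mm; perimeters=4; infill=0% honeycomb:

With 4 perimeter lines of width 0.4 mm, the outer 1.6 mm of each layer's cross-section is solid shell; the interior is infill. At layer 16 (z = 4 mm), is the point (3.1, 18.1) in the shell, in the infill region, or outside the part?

infill

At z = 4 mm: the cube (footprint 8×30) is included at this height; the 19×10 cube at (8.5, 3.5) contributes its full rectangle; After the difference (first − rest): starting from the 8×30 cube, the 19×10 cube at (8.5, 3.5) misses the remaining region (no effect) — 1 connected region. Overall, the cross-section is a single solid region. The nearest boundary edge runs (0.00, 0.00)→(0.00, 30.00); distance from the point to it = 3.10 mm. The point is inside the cross-section and 3.10 mm from the nearest boundary — more than the 1.6 mm shell width (4 × 0.4), so it's in the infill interior.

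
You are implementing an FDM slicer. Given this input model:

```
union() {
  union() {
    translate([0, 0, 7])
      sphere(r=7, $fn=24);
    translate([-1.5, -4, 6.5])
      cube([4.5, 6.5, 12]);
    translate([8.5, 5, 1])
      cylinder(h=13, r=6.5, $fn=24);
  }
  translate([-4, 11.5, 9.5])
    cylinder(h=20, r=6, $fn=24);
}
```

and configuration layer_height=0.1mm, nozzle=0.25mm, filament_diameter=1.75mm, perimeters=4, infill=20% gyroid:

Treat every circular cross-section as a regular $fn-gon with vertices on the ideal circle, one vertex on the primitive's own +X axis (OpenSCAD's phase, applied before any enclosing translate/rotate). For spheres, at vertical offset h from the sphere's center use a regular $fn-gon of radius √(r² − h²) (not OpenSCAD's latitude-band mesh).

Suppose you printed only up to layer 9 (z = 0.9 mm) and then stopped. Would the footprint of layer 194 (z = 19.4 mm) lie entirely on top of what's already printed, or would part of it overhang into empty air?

part overhangs

Compare the two slices. At z = 0.9: the sphere: section is a regular 24-gon, circumradius = √(r²−h²) = √(7²−6.1²) = 3.434 (area = (24/2)·3.434²·sin(360°/24) = 36.62 mm²); the cube at (-1.5, -4) is not intersected at this z (z outside [6.5, 18.5]); the cylinder at (8.5, 5) is absent (z outside [1, 14]); Combining (union): only the r=7 sphere is present, so the union is just that shape — area = 36.62 mm²; the cylinder at (-4, 11.5) does not reach this height (z outside [9.5, 29.5]); Combining (union): only that combined region is present, so the union is just that shape — area = 36.62 mm². At z = 19.4: the sphere does not reach this height (|z−center|=12.400 > r=7); the cube at (-1.5, -4) is absent (z outside [6.5, 18.5]); the cylinder at (8.5, 5) does not reach this height (z outside [1, 14]); Combining (union): nothing is present at this height; the cylinder at (-4, 11.5): section is a regular 24-gon, circumradius r=6 (area = (24/2)·6.000²·sin(360°/24) = 111.81 mm²); Combining (union): only the r=6 cylinder at (-4, 11.5) is present, so the union is just that shape — area = 111.81 mm². Checking containment: at z = 19.4 the cross-section extends beyond the z = 0.9 cross-section by about 111.81 mm².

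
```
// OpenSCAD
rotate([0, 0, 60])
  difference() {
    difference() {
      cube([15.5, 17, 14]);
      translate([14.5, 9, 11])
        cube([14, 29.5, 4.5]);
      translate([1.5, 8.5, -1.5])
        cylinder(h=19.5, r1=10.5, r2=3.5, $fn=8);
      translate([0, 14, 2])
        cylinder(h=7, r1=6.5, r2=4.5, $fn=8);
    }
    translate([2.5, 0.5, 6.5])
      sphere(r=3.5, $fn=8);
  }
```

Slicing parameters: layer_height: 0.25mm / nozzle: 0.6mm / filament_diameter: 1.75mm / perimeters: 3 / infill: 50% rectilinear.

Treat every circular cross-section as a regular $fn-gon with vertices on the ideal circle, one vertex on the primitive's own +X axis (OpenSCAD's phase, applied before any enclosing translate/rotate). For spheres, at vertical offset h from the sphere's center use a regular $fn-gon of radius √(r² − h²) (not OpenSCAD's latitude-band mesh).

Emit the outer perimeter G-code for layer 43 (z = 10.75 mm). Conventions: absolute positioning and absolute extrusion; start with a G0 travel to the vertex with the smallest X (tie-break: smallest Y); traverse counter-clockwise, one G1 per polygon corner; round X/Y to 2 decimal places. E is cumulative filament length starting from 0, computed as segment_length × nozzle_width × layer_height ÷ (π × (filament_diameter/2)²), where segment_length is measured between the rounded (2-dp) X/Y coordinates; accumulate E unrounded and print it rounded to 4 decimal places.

G0 X-14.72 Y8.50 Z10.75
G1 X-12.11 Y6.99 E0.1880
G1 X-11.90 Y8.60 E0.2893
G1 X-8.19 Y11.44 E0.5807
G1 X-3.56 Y10.83 E0.8719
G1 X-0.72 Y7.13 E1.1628
G1 X-1.33 Y2.50 E1.4540
G1 X-2.61 Y1.51 E1.5549
G1 X0.00 Y0.00 E1.7430
G1 X7.75 Y13.42 E2.7094
G1 X-6.97 Y21.92 E3.7695
G1 X-14.72 Y8.50 E4.7359

At z = 10.75 mm: the 15.5×17 cube contributes its full rectangle; the cube at (14.5, 9) does not reach this height (z outside [11, 15.5]); the cone at (1.5, 8.5) contributes a regular 8-gon of circumradius 6.103 (interpolated between r1=10.5 and r2=3.5 at t=0.628); the cone at (0, 14) is absent (z outside [2, 9]); After the difference (first − rest): starting from the 15.5×17 cube, the cone at (1.5, 8.5) partially overlaps it — only the 70.04 mm² overlap (of its 105.33 mm²) is removed, clipping the outline — 1 connected region; the sphere at (2.5, 0.5) is not intersected at this z (|z−center|=4.250 > r=3.5); Taking the first minus the rest: none of the subtracted shapes is present at this height, so the result so far is unchanged — 1 connected region; (rotated 60° about Z; rotation is an isometry so areas/perimeters/island counts are preserved). The outline is a single polygon with 11 vertices. Extrusion per mm of travel: 0.6 × 0.25 / (π × 0.875²) = 0.062363. Accumulating E over each segment gives final E = 4.7359.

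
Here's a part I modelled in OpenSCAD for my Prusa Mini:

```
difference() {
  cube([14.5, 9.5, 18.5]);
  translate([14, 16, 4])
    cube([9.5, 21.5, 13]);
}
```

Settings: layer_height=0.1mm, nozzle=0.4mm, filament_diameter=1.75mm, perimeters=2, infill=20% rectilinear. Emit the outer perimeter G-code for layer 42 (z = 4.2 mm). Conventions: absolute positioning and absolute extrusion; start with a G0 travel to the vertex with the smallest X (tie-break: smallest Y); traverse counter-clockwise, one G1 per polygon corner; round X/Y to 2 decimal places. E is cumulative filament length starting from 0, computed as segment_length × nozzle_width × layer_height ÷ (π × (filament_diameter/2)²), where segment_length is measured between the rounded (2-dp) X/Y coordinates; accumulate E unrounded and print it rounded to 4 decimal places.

G0 X0.00 Y0.00 Z4.20
G1 X14.50 Y0.00 E0.2411
G1 X14.50 Y9.50 E0.3991
G1 X0.00 Y9.50 E0.6403
G1 X0.00 Y0.00 E0.7982

At z = 4.2 mm: the cube (footprint 14.5×9.5) is included at this height; the cube at (14, 16) (footprint 9.5×21.5) is included at this height; Taking the first minus the rest: starting from the 14.5×9.5 cube, the 9.5×21.5 cube at (14, 16) misses the remaining region (no effect) — 1 connected region. The outline is a single polygon with 4 vertices. Extrusion per mm of travel: 0.4 × 0.1 / (π × 0.875²) = 0.016630. Accumulating E over each segment gives final E = 0.7982.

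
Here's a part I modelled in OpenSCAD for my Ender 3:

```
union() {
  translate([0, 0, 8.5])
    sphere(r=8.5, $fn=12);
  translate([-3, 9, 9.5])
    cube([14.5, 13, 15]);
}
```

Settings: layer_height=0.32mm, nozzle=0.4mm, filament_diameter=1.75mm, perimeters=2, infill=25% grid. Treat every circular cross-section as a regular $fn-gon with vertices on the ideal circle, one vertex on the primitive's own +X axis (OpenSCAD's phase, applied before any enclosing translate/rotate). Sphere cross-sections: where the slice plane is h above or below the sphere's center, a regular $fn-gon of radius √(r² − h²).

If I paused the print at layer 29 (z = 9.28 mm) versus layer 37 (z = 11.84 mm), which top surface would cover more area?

layer 37 (z = 11.84 mm)

Layer 29 (z = 9.28): the r=8.5 sphere contributes a regular 12-gon of circumradius √(8.5²−0.78²) = 8.464 (area = (12/2)·8.464²·sin(360°/12) = 214.92 mm²); the cube at (-3, 9) is not intersected at this z (z outside [9.5, 24.5]); Combining (union): only the r=8.5 sphere is present, so the union is just that shape — area = 214.92 mm². So its area = 214.92 mm². Layer 37 (z = 11.84): the sphere: section is a regular 12-gon, circumradius = √(r²−h²) = √(8.5²−3.34²) = 7.816 (area = (12/2)·7.816²·sin(360°/12) = 183.28 mm²); the cube at (-3, 9) (footprint 14.5×13) is included at this height (area 188.50 mm²); Merging all regions: the 2 present regions are separate (no shared area or edge), so areas and boundary lengths simply add and each stays a separate island — area = 371.78 mm². So its area = 371.78 mm². Layer 37 is larger (371.78 vs 214.92 mm²).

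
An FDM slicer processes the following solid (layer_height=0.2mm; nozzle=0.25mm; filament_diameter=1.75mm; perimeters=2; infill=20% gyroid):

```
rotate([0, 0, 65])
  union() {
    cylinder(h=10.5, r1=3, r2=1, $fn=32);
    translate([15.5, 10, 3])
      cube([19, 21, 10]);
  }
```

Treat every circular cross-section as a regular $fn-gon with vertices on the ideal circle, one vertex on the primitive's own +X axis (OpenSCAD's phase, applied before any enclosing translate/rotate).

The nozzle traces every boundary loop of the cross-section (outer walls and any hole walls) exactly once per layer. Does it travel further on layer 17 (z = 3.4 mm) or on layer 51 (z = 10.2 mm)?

layer 17 (z = 3.4 mm)

Layer 17 (z = 3.4): the cone (r1=3→r2=1) has section circumradius 2.352 here — a regular 32-gon (perimeter = 2·32·2.352·sin(180°/32) = 14.76 mm); the 19×21 cube at (15.5, 10) contributes its full rectangle (perimeter 80.00 mm); Merging all regions: the 2 present regions are separate (no shared area or edge), so areas and boundary lengths simply add and each stays a separate island — boundary = 94.76 mm; (rotated 65° about Z; rotation is an isometry so areas/perimeters/island counts are preserved). So its perimeter = 94.76 mm. Layer 51 (z = 10.2): the cone contributes a regular 32-gon of circumradius 1.057 (interpolated between r1=3 and r2=1 at t=0.971) (perimeter = 2·32·1.057·sin(180°/32) = 6.63 mm); the cube at (15.5, 10) is present — its section is the full 19×21 rectangle (perimeter 80.00 mm); Combining (union): the 2 present regions are separate (no shared area or edge), so areas and boundary lengths simply add and each stays a separate island — boundary = 86.63 mm; (whole slice rotated 65° about Z — lengths, areas and connectivity unchanged). So its perimeter = 86.63 mm. Layer 17 is larger (94.76 vs 86.63 mm).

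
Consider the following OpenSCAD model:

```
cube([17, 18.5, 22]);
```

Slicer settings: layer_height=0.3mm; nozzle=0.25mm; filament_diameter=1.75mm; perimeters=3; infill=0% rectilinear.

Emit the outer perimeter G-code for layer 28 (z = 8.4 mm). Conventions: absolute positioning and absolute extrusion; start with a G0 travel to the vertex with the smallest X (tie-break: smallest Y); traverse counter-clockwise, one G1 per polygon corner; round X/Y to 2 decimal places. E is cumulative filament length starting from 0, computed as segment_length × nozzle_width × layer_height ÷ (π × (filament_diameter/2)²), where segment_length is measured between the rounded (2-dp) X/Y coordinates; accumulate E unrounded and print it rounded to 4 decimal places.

G0 X0.00 Y0.00 Z8.40
G1 X17.00 Y0.00 E0.5301
G1 X17.00 Y18.50 E1.1069
G1 X0.00 Y18.50 E1.6370
G1 X0.00 Y0.00 E2.2139

At z = 8.4 mm: the 17×18.5 cube contributes its full rectangle. The outline is a single polygon with 4 vertices. Extrusion per mm of travel: 0.25 × 0.3 / (π × 0.875²) = 0.031181. Accumulating E over each segment gives final E = 2.2139.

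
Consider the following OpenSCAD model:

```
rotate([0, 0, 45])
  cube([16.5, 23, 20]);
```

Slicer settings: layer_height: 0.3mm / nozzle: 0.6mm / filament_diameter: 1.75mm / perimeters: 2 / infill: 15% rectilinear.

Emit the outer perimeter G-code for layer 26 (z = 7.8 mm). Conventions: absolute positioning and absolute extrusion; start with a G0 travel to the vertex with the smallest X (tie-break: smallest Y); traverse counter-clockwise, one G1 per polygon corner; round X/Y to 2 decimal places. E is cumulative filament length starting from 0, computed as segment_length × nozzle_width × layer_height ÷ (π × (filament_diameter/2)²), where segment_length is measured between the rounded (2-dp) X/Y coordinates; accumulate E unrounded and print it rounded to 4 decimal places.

G0 X-16.26 Y16.26 Z7.80
G1 X0.00 Y0.00 E1.7208
G1 X11.67 Y11.67 E2.9559
G1 X-4.60 Y27.93 E4.6773
G1 X-16.26 Y16.26 E5.9118

At z = 7.8 mm: the 16.5×23 cube contributes its full rectangle; (rotated 45° about Z; rotation is an isometry so areas/perimeters/island counts are preserved). The outline is a single polygon with 4 vertices. Extrusion per mm of travel: 0.6 × 0.3 / (π × 0.875²) = 0.074835. Accumulating E over each segment gives final E = 5.9118.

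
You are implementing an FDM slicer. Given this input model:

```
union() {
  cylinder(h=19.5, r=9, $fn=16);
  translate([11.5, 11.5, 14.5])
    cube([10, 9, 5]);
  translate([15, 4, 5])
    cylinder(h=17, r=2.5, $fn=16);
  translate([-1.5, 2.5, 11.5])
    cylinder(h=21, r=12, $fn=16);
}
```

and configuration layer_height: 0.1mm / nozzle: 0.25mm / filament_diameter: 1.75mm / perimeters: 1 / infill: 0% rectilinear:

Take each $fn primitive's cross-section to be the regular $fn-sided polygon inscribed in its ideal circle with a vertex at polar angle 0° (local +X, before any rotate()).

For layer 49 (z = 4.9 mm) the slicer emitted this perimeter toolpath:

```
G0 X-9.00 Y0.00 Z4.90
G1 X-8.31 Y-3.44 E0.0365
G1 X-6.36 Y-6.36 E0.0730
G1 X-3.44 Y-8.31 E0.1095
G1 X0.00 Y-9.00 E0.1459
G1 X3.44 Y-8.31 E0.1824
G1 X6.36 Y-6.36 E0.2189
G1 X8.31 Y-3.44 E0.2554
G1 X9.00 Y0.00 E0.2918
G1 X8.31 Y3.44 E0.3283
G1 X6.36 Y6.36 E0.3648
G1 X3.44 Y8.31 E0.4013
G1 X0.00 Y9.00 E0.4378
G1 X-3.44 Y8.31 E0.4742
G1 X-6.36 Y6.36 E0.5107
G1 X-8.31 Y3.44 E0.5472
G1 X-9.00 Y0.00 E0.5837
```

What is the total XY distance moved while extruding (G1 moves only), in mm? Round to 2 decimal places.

56.16 mm

Sum the Euclidean lengths of each G1 segment: total = 56.16 mm.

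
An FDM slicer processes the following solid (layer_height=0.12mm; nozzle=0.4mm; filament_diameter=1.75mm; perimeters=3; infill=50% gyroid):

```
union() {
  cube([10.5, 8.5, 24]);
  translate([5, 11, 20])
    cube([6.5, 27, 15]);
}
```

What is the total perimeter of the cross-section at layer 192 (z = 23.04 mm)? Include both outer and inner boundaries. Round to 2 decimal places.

At z = 23.04 mm: the 10.5×8.5 cube contributes its full rectangle (perimeter 38.00 mm); the cube at (5, 11) (footprint 6.5×27) is included at this height (perimeter 67.00 mm); Taking the union: the 2 present regions are separate (no shared area or edge), so areas and boundary lengths simply add and each stays a separate island — boundary = 105.00 mm. Overall, the cross-section has 2 separate islands. Total boundary length (outer) = 105.00 mm.

105.00 mm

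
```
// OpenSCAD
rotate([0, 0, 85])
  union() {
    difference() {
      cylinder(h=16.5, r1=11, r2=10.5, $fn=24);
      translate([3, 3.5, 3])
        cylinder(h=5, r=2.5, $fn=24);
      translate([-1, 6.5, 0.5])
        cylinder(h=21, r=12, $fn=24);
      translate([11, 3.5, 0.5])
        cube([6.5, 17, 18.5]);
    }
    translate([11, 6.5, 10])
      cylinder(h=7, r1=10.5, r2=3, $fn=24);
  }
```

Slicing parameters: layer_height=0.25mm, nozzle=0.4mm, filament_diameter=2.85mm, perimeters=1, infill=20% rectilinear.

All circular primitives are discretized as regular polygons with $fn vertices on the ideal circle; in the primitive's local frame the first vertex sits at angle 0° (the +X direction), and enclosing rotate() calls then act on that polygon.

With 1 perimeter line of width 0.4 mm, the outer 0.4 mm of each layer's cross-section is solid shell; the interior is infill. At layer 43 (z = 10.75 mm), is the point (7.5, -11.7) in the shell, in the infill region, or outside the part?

outside

At z = 10.75 mm: the cone (r1=11→r2=10.5) has section circumradius 10.674 here — a regular 24-gon; the cylinder at (3, 3.5) is absent (z outside [3, 8]); the r=12 cylinder at (-1, 6.5) gives a regular 24-gon of circumradius 12 (constant along its height); the cube at (11, 3.5) is present — its section is the full 6.5×17 rectangle; Subtracting the remaining from the first: starting from the cone, the r=12 cylinder at (-1, 6.5) partially overlaps it — only the 251.30 mm² overlap (of its 447.24 mm²) is removed, clipping the outline; the 6.5×17 cube at (11, 3.5) misses the remaining region (no effect) — 1 connected region; the cone at (11, 6.5): at t=0.107 of its height the radius interpolates to r₁+(r₂−r₁)t = 9.696, giving a regular 24-gon of that circumradius; Merging all regions: the regions partially overlap (shared area 9.24 mm²), so overlapping operands fuse into one piece — 1 connected region; (rotated 85° about Z; rotation is an isometry so areas/perimeters/island counts are preserved). Overall, the cross-section is a single solid region. Undo the 85° rotation: the query point maps to (-11.002, -8.491) in the un-rotated model frame. The nearest boundary edge runs (-7.55, -7.55)→(-9.24, -5.34); distance from the point to it = 3.31 mm. The point is not inside any of the regions above, so it lies outside the cross-section (3.31 mm from the nearest boundary).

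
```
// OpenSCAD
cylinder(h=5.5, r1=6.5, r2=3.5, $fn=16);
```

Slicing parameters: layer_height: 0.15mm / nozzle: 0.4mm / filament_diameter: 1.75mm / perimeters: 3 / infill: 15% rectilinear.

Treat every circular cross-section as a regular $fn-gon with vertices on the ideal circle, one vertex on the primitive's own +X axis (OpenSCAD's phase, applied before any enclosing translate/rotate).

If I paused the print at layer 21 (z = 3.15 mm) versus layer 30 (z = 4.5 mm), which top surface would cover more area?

layer 21 (z = 3.15 mm)

Layer 21 (z = 3.15): the cone contributes a regular 16-gon of circumradius 4.782 (interpolated between r1=6.5 and r2=3.5 at t=0.573) (area = (16/2)·4.782²·sin(360°/16) = 70.00 mm²). So its area = 70.00 mm². Layer 30 (z = 4.5): the cone (r1=6.5→r2=3.5) has section circumradius 4.045 here — a regular 16-gon (area = (16/2)·4.045²·sin(360°/16) = 50.10 mm²). So its area = 50.10 mm². Layer 21 is larger (70.00 vs 50.10 mm²).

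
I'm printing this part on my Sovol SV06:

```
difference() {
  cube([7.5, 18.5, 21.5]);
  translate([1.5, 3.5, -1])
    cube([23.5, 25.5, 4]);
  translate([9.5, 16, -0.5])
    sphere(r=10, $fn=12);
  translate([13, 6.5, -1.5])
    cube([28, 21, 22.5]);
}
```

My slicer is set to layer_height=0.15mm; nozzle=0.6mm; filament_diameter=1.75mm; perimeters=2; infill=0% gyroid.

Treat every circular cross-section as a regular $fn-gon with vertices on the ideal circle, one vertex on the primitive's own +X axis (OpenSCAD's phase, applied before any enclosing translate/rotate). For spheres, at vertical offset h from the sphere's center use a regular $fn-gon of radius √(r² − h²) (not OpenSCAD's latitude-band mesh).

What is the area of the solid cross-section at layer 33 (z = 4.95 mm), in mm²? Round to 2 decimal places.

87.14 mm²

At z = 4.95 mm: the 7.5×18.5 cube contributes its full rectangle (area 138.75 mm²); the cube at (1.5, 3.5) is absent (z outside [-1, 3]); the r=10 sphere at (9.5, 16) slices to a regular 12-gon of circumradius 8.384 (√(r²−h²) with h=5.45 from center) (area = (12/2)·8.384²·sin(360°/12) = 210.89 mm²); the cube at (13, 6.5) is present — its section is the full 28×21 rectangle (area 588.00 mm²); After the difference (first − rest): starting from the 7.5×18.5 cube (138.75 mm²), the r=10 sphere at (9.5, 16) partially overlaps it — only the 51.61 mm² overlap (of its 210.89 mm²) is removed, clipping the outline; the 28×21 cube at (13, 6.5) misses the remaining region (no effect) — area = 87.14 mm². Overall, the cross-section is a single solid region. Net area = 87.14 mm².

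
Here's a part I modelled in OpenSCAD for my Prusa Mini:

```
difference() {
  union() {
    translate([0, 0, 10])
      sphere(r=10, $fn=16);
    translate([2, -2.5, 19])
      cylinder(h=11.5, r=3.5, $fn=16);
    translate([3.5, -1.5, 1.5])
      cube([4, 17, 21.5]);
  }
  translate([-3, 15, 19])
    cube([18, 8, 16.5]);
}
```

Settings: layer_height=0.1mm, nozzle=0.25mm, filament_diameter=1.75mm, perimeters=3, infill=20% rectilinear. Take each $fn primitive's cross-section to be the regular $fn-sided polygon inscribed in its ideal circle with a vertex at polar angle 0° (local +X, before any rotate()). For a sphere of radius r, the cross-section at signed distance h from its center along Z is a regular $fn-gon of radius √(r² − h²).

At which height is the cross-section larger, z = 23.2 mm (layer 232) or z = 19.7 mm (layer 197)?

Layer 232 (z = 23.2): the sphere is not intersected at this z (|z−center|=13.200 > r=10); the r=3.5 cylinder at (2, -2.5) gives a regular 16-gon of circumradius 3.5 (constant along its height) (area = (16/2)·3.500²·sin(360°/16) = 37.50 mm²); the cube at (3.5, -1.5) is not intersected at this z (z outside [1.5, 23]); Taking the union: only the r=3.5 cylinder at (2, -2.5) is present, so the union is just that shape — area = 37.50 mm²; the 18×8 cube at (-3, 15) contributes its full rectangle (area 144.00 mm²); Subtracting the remaining from the first: starting from the result so far (37.50 mm²), the 18×8 cube at (-3, 15) misses the remaining region (no effect) — area = 37.50 mm². So its area = 37.50 mm². Layer 197 (z = 19.7): the r=10 sphere slices to a regular 16-gon of circumradius 2.431 (√(r²−h²) with h=9.7 from center) (area = (16/2)·2.431²·sin(360°/16) = 18.09 mm²); the r=3.5 cylinder at (2, -2.5) contributes a regular 16-gon of circumradius 3.5 (area = (16/2)·3.500²·sin(360°/16) = 37.50 mm²); the 4×17 cube at (3.5, -1.5) contributes its full rectangle (area 68.00 mm²); Merging all regions: the regions partially overlap — summed areas 123.60 mm² minus the doubly-counted overlap 11.31 mm² gives 112.28 mm² — area = 112.28 mm²; the cube at (-3, 15) is present — its section is the full 18×8 rectangle (area 144.00 mm²); Subtracting the remaining from the first: starting from the result so far (112.28 mm²), the 18×8 cube at (-3, 15) partially overlaps it — only the 2.00 mm² overlap (of its 144.00 mm²) is removed, clipping the outline — area = 110.28 mm². So its area = 110.28 mm². Layer 197 is larger (110.28 vs 37.50 mm²).

layer 197 (z = 19.7 mm)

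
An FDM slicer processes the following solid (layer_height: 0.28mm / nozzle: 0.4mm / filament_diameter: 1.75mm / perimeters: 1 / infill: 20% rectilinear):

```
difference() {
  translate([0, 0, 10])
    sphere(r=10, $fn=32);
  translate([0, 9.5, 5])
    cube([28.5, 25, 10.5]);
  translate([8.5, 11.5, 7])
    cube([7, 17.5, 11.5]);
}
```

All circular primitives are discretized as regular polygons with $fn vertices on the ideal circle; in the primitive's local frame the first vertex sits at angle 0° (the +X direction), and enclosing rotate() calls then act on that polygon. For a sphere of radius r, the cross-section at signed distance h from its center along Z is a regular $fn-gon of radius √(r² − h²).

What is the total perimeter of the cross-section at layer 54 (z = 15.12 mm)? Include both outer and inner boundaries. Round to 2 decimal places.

53.88 mm

At z = 15.12 mm: the sphere: section is a regular 32-gon, circumradius = √(r²−h²) = √(10²−5.12²) = 8.590 (perimeter = 2·32·8.590·sin(180°/32) = 53.88 mm); the 28.5×25 cube at (0, 9.5) contributes its full rectangle (perimeter 107.00 mm); the cube at (8.5, 11.5) is present — its section is the full 7×17.5 rectangle (perimeter 49.00 mm); Subtracting the remaining from the first: starting from the r=10 sphere, the 28.5×25 cube at (0, 9.5) misses the remaining region (no effect); the 7×17.5 cube at (8.5, 11.5) misses the remaining region (no effect) — boundary = 53.88 mm. Overall, the cross-section is a single solid region. Total boundary length (outer) = 53.88 mm.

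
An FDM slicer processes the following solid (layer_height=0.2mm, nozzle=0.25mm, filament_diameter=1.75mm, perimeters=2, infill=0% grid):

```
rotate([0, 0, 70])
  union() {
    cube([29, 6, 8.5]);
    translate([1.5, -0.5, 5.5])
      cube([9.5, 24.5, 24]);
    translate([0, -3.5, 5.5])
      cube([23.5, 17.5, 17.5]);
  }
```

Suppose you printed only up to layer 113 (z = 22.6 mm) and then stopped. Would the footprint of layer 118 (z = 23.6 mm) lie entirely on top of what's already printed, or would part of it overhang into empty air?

entirely on top

Compare the two slices. At z = 22.6: the cube does not reach this height (z outside [0, 8.5]); the 9.5×24.5 cube at (1.5, -0.5) contributes its full rectangle (area 232.75 mm²); the cube at (0, -3.5) is present — its section is the full 23.5×17.5 rectangle (area 411.25 mm²); Taking the union: the regions partially overlap — summed areas 644.00 mm² minus the doubly-counted overlap 137.75 mm² gives 506.25 mm² — area = 506.25 mm²; (whole slice rotated 70° about Z — lengths, areas and connectivity unchanged). At z = 23.6: the cube does not reach this height (z outside [0, 8.5]); the cube at (1.5, -0.5) is present — its section is the full 9.5×24.5 rectangle (area 232.75 mm²); the cube at (0, -3.5) does not reach this height (z outside [5.5, 23]); Merging all regions: only the 9.5×24.5 cube at (1.5, -0.5) is present, so the union is just that shape — area = 232.75 mm²; (whole slice rotated 70° about Z — lengths, areas and connectivity unchanged). Checking containment: the cross-section at z = 23.6 is a subset of the cross-section at z = 22.6.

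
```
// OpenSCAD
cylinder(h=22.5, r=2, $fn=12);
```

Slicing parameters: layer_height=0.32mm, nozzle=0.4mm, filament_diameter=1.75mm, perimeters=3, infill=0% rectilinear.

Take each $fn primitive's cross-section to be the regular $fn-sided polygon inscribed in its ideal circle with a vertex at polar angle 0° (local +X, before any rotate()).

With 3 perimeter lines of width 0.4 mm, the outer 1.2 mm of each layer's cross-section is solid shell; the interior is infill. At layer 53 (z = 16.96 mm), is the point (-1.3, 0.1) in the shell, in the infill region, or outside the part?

At z = 16.96 mm: the r=2 cylinder gives a regular 12-gon of circumradius 2 (constant along its height). Overall, the cross-section is a single solid region. The nearest boundary edge runs (-1.73, 1.00)→(-2.00, 0.00); distance from the point to it = 0.65 mm. The point is inside the cross-section, 0.65 mm from the nearest boundary — within the 1.2 mm shell band (3 × 0.4).

shell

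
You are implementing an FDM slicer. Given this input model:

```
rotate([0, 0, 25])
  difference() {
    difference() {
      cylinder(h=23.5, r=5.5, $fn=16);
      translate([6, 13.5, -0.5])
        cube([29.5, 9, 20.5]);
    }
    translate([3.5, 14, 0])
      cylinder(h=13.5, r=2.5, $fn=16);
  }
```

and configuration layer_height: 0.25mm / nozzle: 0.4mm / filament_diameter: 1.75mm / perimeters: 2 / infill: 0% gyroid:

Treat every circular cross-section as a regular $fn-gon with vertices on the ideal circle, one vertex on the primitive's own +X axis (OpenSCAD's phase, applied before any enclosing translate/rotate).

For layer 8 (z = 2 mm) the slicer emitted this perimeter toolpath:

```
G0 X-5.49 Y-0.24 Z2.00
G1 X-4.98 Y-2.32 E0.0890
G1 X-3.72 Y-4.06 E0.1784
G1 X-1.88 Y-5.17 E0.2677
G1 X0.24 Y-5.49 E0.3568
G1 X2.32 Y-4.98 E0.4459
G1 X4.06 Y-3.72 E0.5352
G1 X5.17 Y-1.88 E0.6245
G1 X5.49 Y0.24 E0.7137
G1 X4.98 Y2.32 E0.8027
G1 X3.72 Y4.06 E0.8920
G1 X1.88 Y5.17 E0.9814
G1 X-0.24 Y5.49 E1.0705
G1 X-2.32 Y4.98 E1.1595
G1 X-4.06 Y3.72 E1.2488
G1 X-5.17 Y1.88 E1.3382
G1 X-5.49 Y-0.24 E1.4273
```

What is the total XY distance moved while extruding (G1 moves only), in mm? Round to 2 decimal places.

34.33 mm

Sum the Euclidean lengths of each G1 segment: total = 34.33 mm.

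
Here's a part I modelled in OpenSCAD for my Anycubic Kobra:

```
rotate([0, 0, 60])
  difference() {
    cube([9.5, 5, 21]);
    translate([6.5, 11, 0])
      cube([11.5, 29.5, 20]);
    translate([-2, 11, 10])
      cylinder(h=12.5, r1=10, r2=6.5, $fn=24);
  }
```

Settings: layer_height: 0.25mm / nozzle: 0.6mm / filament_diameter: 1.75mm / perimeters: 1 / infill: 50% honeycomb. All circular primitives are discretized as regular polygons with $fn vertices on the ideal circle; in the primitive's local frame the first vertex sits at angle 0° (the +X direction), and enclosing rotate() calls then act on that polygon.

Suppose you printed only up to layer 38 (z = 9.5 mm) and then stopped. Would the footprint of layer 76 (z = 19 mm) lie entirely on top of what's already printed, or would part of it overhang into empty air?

Compare the two slices. At z = 9.5: the cube (footprint 9.5×5) is included at this height (area 47.50 mm²); the cube at (6.5, 11) (footprint 11.5×29.5) is included at this height (area 339.25 mm²); the cone at (-2, 11) is not intersected at this z (z outside [10, 22.5]); Taking the first minus the rest: starting from the 9.5×5 cube (47.50 mm²), the 11.5×29.5 cube at (6.5, 11) misses the remaining region (no effect) — area = 47.50 mm²; (rotated 60° about Z; rotation is an isometry so areas/perimeters/island counts are preserved). At z = 19: the cube (footprint 9.5×5) is included at this height (area 47.50 mm²); the cube at (6.5, 11) is present — its section is the full 11.5×29.5 rectangle (area 339.25 mm²); the cone at (-2, 11): at t=0.720 of its height the radius interpolates to r₁+(r₂−r₁)t = 7.480, giving a regular 24-gon of that circumradius (area = (24/2)·7.480²·sin(360°/24) = 173.77 mm²); Subtracting the remaining from the first: starting from the 9.5×5 cube (47.50 mm²), the 11.5×29.5 cube at (6.5, 11) misses the remaining region (no effect); the cone at (-2, 11) partially overlaps it — only the 1.61 mm² overlap (of its 173.77 mm²) is removed, clipping the outline — area = 45.89 mm²; (whole slice rotated 60° about Z — lengths, areas and connectivity unchanged). Checking containment: the cross-section at z = 19 is a subset of the cross-section at z = 9.5.

entirely on top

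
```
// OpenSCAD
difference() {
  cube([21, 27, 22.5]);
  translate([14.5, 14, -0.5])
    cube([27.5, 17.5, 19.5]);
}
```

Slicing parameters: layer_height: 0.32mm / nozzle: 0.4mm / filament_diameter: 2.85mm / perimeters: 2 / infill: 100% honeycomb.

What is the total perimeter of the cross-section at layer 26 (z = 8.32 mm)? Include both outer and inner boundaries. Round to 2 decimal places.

At z = 8.32 mm: the cube (footprint 21×27) is included at this height (perimeter 96.00 mm); the cube at (14.5, 14) (footprint 27.5×17.5) is included at this height (perimeter 90.00 mm); After the difference (first − rest): starting from the 21×27 cube, the 27.5×17.5 cube at (14.5, 14) partially overlaps it — only the 84.50 mm² overlap (of its 481.25 mm²) is removed, clipping the outline — boundary = 96.00 mm. Overall, the cross-section is a single solid region. Total boundary length (outer) = 96.00 mm.

96.00 mm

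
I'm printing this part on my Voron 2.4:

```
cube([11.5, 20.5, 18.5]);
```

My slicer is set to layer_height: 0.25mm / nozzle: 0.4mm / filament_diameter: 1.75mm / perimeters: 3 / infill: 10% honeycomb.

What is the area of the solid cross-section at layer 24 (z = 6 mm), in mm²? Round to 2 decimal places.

235.75 mm²

At z = 6 mm: the cube is present — its section is the full 11.5×20.5 rectangle (area 235.75 mm²). Overall, the cross-section is a single solid region. Net area = 235.75 mm².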